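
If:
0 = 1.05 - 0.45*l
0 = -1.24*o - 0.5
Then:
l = 2.33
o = -0.40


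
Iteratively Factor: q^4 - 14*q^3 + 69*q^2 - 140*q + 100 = (q - 2)*(q^3 - 12*q^2 + 45*q - 50) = (q - 5)*(q - 2)*(q^2 - 7*q + 10) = (q - 5)*(q - 2)^2*(q - 5)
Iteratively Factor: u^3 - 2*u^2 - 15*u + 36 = (u - 3)*(u^2 + u - 12) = (u - 3)^2*(u + 4)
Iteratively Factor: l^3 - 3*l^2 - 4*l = (l + 1)*(l^2 - 4*l) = l*(l + 1)*(l - 4)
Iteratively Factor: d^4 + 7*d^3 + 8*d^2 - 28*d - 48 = (d + 4)*(d^3 + 3*d^2 - 4*d - 12) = (d + 3)*(d + 4)*(d^2 - 4) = (d + 2)*(d + 3)*(d + 4)*(d - 2)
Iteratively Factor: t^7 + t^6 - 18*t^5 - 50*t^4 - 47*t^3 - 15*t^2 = (t + 1)*(t^6 - 18*t^4 - 32*t^3 - 15*t^2) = t*(t + 1)*(t^5 - 18*t^3 - 32*t^2 - 15*t) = t*(t + 1)^2*(t^4 - t^3 - 17*t^2 - 15*t) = t*(t + 1)^2*(t + 3)*(t^3 - 4*t^2 - 5*t) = t^2*(t + 1)^2*(t + 3)*(t^2 - 4*t - 5) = t^2*(t - 5)*(t + 1)^2*(t + 3)*(t + 1)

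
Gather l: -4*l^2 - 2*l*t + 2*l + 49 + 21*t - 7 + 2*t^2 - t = -4*l^2 + l*(2 - 2*t) + 2*t^2 + 20*t + 42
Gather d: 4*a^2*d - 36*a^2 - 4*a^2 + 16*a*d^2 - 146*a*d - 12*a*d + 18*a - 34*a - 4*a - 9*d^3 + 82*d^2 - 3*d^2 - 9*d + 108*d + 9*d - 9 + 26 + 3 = -40*a^2 - 20*a - 9*d^3 + d^2*(16*a + 79) + d*(4*a^2 - 158*a + 108) + 20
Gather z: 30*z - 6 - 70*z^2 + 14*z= -70*z^2 + 44*z - 6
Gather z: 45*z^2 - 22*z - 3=45*z^2 - 22*z - 3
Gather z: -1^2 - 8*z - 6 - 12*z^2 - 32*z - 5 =-12*z^2 - 40*z - 12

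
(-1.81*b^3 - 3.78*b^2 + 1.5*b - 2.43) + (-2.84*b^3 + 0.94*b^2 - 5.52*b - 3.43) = -4.65*b^3 - 2.84*b^2 - 4.02*b - 5.86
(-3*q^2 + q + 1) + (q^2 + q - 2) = -2*q^2 + 2*q - 1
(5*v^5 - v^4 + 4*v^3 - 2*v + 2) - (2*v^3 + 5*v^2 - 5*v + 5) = 5*v^5 - v^4 + 2*v^3 - 5*v^2 + 3*v - 3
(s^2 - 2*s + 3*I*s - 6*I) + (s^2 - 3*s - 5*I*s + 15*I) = 2*s^2 - 5*s - 2*I*s + 9*I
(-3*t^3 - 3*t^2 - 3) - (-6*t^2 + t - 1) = -3*t^3 + 3*t^2 - t - 2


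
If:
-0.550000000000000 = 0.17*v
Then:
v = -3.24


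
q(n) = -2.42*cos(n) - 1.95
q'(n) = 2.42*sin(n)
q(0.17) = -4.34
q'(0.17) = 0.41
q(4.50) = -1.44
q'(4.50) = -2.37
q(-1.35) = -2.48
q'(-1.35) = -2.36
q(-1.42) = -2.31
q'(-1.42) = -2.39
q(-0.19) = -4.33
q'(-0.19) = -0.46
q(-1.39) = -2.39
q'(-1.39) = -2.38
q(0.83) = -3.58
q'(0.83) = 1.79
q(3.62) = 0.20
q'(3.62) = -1.11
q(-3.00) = 0.45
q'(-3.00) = -0.34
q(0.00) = -4.37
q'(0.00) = 0.00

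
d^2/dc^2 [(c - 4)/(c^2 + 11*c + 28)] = 2*((c - 4)*(2*c + 11)^2 - (3*c + 7)*(c^2 + 11*c + 28))/(c^2 + 11*c + 28)^3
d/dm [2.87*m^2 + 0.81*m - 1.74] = 5.74*m + 0.81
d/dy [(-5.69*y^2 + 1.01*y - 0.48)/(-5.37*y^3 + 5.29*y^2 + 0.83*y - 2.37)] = (-30.5553*y^4 + 10.8474*y^3 - 17.7984*y^2 + 32.049*y - 1.9953)/(28.8369*y^6 - 56.8146*y^5 + 19.0699*y^4 + 34.2352*y^3 - 24.3857*y^2 - 3.9342*y + 5.6169)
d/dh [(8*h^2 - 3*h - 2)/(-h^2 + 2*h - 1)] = (13*h - 7)/(h^3 - 3*h^2 + 3*h - 1)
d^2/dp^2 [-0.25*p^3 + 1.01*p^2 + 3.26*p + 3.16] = 2.02 - 1.5*p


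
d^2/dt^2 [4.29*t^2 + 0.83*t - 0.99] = 8.58000000000000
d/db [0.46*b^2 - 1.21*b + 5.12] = 0.92*b - 1.21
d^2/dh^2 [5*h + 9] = 0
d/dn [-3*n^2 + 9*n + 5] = 9 - 6*n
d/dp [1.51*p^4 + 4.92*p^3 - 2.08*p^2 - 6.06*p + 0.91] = 6.04*p^3 + 14.76*p^2 - 4.16*p - 6.06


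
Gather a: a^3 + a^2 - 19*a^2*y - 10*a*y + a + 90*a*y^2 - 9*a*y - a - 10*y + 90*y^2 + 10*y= a^3 + a^2*(1 - 19*y) + a*(90*y^2 - 19*y) + 90*y^2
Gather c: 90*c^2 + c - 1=90*c^2 + c - 1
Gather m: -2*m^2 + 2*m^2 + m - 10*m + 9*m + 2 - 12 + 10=0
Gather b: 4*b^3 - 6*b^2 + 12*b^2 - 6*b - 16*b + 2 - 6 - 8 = 4*b^3 + 6*b^2 - 22*b - 12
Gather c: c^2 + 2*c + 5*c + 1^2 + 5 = c^2 + 7*c + 6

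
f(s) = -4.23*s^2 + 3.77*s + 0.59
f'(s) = 3.77 - 8.46*s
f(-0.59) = -3.11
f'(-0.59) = 8.76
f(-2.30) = -30.46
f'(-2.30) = 23.23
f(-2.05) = -24.92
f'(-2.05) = 21.11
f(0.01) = 0.63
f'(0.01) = 3.69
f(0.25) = 1.27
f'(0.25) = 1.66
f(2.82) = -22.42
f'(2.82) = -20.09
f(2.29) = -12.96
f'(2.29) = -15.60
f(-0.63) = -3.46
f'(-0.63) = 9.10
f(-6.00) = -174.31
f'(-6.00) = 54.53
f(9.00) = -308.11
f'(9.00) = -72.37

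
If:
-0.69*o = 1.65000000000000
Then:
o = -2.39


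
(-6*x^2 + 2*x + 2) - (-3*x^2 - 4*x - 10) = -3*x^2 + 6*x + 12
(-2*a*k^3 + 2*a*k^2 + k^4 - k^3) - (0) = -2*a*k^3 + 2*a*k^2 + k^4 - k^3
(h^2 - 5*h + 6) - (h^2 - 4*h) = 6 - h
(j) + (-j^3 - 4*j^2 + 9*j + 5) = -j^3 - 4*j^2 + 10*j + 5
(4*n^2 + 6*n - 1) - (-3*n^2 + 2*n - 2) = 7*n^2 + 4*n + 1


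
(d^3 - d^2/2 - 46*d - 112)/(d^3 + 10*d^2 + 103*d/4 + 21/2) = 2*(d^2 - 4*d - 32)/(2*d^2 + 13*d + 6)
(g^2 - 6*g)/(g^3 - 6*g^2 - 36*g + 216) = g/(g^2 - 36)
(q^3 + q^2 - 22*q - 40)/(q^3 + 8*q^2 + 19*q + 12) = (q^2 - 3*q - 10)/(q^2 + 4*q + 3)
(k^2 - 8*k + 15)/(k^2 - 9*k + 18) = (k - 5)/(k - 6)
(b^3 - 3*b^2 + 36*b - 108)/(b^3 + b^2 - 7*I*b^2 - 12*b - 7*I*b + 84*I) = (b^2 + 36)/(b^2 + b*(4 - 7*I) - 28*I)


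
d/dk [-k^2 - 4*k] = -2*k - 4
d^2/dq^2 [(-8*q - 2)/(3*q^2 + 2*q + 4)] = 4*(-4*(3*q + 1)^2*(4*q + 1) + (36*q + 11)*(3*q^2 + 2*q + 4))/(3*q^2 + 2*q + 4)^3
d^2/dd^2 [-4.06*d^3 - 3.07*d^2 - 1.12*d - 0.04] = -24.36*d - 6.14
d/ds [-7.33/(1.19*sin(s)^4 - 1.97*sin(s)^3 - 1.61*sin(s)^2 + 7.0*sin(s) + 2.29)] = (34.8908*sin(s)^3 - 43.3203*sin(s)^2 - 23.6026*sin(s) + 51.31)*cos(s)/(1.19*sin(s)^4 - 1.97*sin(s)^3 - 1.61*sin(s)^2 + 7.0*sin(s) + 2.29)^2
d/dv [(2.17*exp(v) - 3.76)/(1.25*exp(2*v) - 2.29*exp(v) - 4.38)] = (-2.7125*exp(2*v) + 9.4*exp(v) - 18.115)*exp(v)/(1.5625*exp(4*v) - 5.725*exp(3*v) - 5.7059*exp(2*v) + 20.0604*exp(v) + 19.1844)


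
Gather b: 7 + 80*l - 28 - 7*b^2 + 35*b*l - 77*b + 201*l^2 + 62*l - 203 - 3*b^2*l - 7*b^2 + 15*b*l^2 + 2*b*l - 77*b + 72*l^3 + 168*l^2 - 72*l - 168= b^2*(-3*l - 14) + b*(15*l^2 + 37*l - 154) + 72*l^3 + 369*l^2 + 70*l - 392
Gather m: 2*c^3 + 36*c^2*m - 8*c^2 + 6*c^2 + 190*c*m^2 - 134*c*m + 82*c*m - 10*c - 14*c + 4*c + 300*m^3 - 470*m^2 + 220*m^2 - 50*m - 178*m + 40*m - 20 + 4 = 2*c^3 - 2*c^2 - 20*c + 300*m^3 + m^2*(190*c - 250) + m*(36*c^2 - 52*c - 188) - 16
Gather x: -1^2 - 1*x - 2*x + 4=3 - 3*x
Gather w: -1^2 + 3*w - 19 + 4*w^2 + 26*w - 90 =4*w^2 + 29*w - 110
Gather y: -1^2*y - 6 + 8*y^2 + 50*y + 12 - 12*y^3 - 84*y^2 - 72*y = -12*y^3 - 76*y^2 - 23*y + 6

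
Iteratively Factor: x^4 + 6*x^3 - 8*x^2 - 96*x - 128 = (x + 2)*(x^3 + 4*x^2 - 16*x - 64) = (x - 4)*(x + 2)*(x^2 + 8*x + 16) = (x - 4)*(x + 2)*(x + 4)*(x + 4)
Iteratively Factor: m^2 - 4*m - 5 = (m + 1)*(m - 5)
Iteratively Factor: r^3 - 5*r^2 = (r)*(r^2 - 5*r) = r*(r - 5)*(r)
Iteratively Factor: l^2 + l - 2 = (l - 1)*(l + 2)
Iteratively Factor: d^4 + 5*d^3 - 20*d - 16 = (d + 1)*(d^3 + 4*d^2 - 4*d - 16) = (d + 1)*(d + 4)*(d^2 - 4) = (d + 1)*(d + 2)*(d + 4)*(d - 2)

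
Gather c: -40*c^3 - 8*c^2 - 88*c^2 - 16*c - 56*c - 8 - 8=-40*c^3 - 96*c^2 - 72*c - 16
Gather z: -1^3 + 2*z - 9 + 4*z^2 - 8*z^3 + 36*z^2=-8*z^3 + 40*z^2 + 2*z - 10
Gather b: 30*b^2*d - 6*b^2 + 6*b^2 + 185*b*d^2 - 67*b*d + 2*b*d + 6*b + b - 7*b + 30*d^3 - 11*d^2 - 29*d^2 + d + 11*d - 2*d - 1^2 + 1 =30*b^2*d + b*(185*d^2 - 65*d) + 30*d^3 - 40*d^2 + 10*d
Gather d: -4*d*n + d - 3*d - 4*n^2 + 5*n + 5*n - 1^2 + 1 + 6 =d*(-4*n - 2) - 4*n^2 + 10*n + 6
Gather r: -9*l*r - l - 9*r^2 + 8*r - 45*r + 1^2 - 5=-l - 9*r^2 + r*(-9*l - 37) - 4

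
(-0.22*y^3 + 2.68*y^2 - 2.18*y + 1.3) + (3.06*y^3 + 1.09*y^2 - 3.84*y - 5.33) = 2.84*y^3 + 3.77*y^2 - 6.02*y - 4.03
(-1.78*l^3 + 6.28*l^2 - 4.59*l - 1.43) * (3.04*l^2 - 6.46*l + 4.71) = -5.4112*l^5 + 30.59*l^4 - 62.9062*l^3 + 54.883*l^2 - 12.3811*l - 6.7353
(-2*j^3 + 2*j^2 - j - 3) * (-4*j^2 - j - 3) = 8*j^5 - 6*j^4 + 8*j^3 + 7*j^2 + 6*j + 9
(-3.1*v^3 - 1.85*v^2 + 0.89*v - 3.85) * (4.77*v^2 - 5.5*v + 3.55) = -14.787*v^5 + 8.2255*v^4 + 3.4153*v^3 - 29.827*v^2 + 24.3345*v - 13.6675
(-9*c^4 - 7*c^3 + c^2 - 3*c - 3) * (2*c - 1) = -18*c^5 - 5*c^4 + 9*c^3 - 7*c^2 - 3*c + 3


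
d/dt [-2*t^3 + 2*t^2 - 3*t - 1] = -6*t^2 + 4*t - 3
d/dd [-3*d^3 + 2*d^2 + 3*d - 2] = -9*d^2 + 4*d + 3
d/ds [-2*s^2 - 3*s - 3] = -4*s - 3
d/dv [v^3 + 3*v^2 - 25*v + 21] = 3*v^2 + 6*v - 25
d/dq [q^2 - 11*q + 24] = 2*q - 11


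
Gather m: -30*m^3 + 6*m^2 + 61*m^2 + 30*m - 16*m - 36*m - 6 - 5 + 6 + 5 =-30*m^3 + 67*m^2 - 22*m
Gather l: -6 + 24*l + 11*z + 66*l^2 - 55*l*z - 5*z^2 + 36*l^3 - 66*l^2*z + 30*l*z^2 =36*l^3 + l^2*(66 - 66*z) + l*(30*z^2 - 55*z + 24) - 5*z^2 + 11*z - 6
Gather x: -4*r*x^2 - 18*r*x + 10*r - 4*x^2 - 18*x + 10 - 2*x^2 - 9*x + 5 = 10*r + x^2*(-4*r - 6) + x*(-18*r - 27) + 15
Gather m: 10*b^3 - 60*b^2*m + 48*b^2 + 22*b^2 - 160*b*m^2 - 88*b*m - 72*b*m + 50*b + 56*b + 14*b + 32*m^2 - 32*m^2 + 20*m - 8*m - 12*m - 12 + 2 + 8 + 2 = 10*b^3 + 70*b^2 - 160*b*m^2 + 120*b + m*(-60*b^2 - 160*b)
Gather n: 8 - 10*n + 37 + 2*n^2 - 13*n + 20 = 2*n^2 - 23*n + 65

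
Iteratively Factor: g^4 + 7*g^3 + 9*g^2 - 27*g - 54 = (g + 3)*(g^3 + 4*g^2 - 3*g - 18) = (g + 3)^2*(g^2 + g - 6) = (g + 3)^3*(g - 2)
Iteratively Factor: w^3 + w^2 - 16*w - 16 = (w + 4)*(w^2 - 3*w - 4) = (w - 4)*(w + 4)*(w + 1)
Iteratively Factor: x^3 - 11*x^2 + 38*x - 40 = (x - 4)*(x^2 - 7*x + 10) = (x - 4)*(x - 2)*(x - 5)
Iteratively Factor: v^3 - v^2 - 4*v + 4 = (v - 2)*(v^2 + v - 2) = (v - 2)*(v - 1)*(v + 2)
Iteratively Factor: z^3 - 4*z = (z - 2)*(z^2 + 2*z) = (z - 2)*(z + 2)*(z)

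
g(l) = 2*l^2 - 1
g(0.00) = -1.00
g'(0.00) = 0.00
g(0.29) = -0.83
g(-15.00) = 449.00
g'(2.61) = 10.44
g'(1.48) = 5.92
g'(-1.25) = -5.00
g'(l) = 4*l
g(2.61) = 12.62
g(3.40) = 22.12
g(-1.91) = 6.30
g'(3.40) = 13.60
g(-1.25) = 2.12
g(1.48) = 3.38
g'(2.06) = 8.24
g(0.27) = -0.85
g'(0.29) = 1.16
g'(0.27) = 1.08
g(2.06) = 7.49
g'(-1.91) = -7.64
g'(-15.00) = -60.00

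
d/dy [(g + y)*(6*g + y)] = 7*g + 2*y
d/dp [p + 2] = 1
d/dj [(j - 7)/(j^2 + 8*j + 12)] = (j^2 + 8*j - 2*(j - 7)*(j + 4) + 12)/(j^2 + 8*j + 12)^2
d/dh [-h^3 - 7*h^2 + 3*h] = -3*h^2 - 14*h + 3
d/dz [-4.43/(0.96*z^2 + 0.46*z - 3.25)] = (8.5056*z + 2.0378)/(0.96*z^2 + 0.46*z - 3.25)^2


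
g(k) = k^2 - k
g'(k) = 2*k - 1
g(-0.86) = 1.60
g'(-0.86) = -2.72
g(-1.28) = 2.92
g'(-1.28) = -3.56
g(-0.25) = 0.31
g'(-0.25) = -1.50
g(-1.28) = 2.92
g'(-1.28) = -3.56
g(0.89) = -0.10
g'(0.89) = 0.78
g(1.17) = 0.20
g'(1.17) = 1.34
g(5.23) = 22.12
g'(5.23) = 9.46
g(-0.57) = 0.89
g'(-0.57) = -2.14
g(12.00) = 132.00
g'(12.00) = 23.00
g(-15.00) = 240.00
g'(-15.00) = -31.00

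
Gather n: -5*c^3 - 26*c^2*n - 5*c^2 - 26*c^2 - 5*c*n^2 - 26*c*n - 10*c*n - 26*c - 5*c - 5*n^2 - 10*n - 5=-5*c^3 - 31*c^2 - 31*c + n^2*(-5*c - 5) + n*(-26*c^2 - 36*c - 10) - 5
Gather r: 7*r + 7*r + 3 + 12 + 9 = 14*r + 24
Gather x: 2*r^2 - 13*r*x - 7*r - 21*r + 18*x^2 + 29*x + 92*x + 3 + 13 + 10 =2*r^2 - 28*r + 18*x^2 + x*(121 - 13*r) + 26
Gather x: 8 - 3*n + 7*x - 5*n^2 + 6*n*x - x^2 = -5*n^2 - 3*n - x^2 + x*(6*n + 7) + 8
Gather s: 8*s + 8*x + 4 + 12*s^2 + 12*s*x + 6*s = 12*s^2 + s*(12*x + 14) + 8*x + 4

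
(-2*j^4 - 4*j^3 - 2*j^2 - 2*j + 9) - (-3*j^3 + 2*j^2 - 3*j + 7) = -2*j^4 - j^3 - 4*j^2 + j + 2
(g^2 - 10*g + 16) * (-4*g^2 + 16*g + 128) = -4*g^4 + 56*g^3 - 96*g^2 - 1024*g + 2048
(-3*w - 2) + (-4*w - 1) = -7*w - 3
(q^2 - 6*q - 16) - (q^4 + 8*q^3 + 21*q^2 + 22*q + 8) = -q^4 - 8*q^3 - 20*q^2 - 28*q - 24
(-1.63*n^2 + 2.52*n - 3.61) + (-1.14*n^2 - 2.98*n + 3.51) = -2.77*n^2 - 0.46*n - 0.1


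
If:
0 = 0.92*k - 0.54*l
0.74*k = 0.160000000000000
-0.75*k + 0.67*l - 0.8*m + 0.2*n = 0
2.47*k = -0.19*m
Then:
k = 0.22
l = 0.37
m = -2.81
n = -11.67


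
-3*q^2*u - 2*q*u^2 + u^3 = u*(-3*q + u)*(q + u)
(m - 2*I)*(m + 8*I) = m^2 + 6*I*m + 16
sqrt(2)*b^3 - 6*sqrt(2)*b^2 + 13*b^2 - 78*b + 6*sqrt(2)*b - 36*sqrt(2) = (b - 6)*(b + 6*sqrt(2))*(sqrt(2)*b + 1)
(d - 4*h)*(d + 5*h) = d^2 + d*h - 20*h^2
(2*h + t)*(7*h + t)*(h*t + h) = 14*h^3*t + 14*h^3 + 9*h^2*t^2 + 9*h^2*t + h*t^3 + h*t^2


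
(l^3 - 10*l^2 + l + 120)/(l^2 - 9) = (l^2 - 13*l + 40)/(l - 3)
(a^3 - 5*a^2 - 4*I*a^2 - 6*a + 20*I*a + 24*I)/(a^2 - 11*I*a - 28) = (a^2 - 5*a - 6)/(a - 7*I)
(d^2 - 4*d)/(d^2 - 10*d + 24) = d/(d - 6)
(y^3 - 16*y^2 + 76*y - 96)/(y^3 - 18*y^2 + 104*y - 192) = (y - 2)/(y - 4)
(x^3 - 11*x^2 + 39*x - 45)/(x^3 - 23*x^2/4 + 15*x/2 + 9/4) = 4*(x - 5)/(4*x + 1)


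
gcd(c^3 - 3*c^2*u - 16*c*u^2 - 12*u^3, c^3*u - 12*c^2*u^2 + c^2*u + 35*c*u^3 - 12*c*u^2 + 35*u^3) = 1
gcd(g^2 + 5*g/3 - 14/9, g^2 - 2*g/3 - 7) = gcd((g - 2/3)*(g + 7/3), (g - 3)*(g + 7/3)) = g + 7/3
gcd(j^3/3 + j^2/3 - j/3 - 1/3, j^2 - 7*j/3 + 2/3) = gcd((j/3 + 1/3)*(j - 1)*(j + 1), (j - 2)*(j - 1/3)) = 1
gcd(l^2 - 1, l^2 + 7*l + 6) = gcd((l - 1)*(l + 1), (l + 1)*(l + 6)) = l + 1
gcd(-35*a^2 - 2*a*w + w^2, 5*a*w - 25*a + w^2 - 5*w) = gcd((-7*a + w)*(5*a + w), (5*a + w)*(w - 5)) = 5*a + w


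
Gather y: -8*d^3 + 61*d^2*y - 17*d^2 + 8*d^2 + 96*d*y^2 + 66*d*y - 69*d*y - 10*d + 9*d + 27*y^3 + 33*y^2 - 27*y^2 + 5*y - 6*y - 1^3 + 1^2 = -8*d^3 - 9*d^2 - d + 27*y^3 + y^2*(96*d + 6) + y*(61*d^2 - 3*d - 1)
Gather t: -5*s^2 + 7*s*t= -5*s^2 + 7*s*t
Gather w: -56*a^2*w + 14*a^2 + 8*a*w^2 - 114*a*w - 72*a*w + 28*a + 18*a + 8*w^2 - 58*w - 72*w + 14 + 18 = 14*a^2 + 46*a + w^2*(8*a + 8) + w*(-56*a^2 - 186*a - 130) + 32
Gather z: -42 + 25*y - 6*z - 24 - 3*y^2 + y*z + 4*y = -3*y^2 + 29*y + z*(y - 6) - 66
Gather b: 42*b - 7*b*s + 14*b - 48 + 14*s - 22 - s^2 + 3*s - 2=b*(56 - 7*s) - s^2 + 17*s - 72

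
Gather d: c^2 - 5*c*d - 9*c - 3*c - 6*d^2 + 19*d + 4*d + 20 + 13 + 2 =c^2 - 12*c - 6*d^2 + d*(23 - 5*c) + 35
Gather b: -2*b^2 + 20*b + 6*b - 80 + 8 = -2*b^2 + 26*b - 72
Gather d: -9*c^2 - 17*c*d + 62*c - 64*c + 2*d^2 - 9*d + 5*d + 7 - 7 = -9*c^2 - 2*c + 2*d^2 + d*(-17*c - 4)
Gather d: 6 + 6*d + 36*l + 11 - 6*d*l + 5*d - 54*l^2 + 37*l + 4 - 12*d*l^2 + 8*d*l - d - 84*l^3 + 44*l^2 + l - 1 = d*(-12*l^2 + 2*l + 10) - 84*l^3 - 10*l^2 + 74*l + 20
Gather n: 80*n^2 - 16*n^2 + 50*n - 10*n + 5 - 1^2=64*n^2 + 40*n + 4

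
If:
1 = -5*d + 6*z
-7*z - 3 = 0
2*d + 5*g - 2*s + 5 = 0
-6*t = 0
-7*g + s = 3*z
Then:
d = -5/7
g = 43/63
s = 220/63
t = 0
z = -3/7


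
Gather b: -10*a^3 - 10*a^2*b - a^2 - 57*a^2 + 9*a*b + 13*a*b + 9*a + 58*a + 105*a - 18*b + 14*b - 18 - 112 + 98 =-10*a^3 - 58*a^2 + 172*a + b*(-10*a^2 + 22*a - 4) - 32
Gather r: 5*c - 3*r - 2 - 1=5*c - 3*r - 3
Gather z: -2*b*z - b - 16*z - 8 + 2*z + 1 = -b + z*(-2*b - 14) - 7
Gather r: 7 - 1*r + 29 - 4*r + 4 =40 - 5*r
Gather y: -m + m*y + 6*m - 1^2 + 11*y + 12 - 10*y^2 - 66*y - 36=5*m - 10*y^2 + y*(m - 55) - 25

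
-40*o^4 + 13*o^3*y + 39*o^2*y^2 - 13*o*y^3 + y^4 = (-8*o + y)*(-5*o + y)*(-o + y)*(o + y)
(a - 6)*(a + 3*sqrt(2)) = a^2 - 6*a + 3*sqrt(2)*a - 18*sqrt(2)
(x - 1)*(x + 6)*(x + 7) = x^3 + 12*x^2 + 29*x - 42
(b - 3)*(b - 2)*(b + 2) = b^3 - 3*b^2 - 4*b + 12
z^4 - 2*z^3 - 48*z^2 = z^2*(z - 8)*(z + 6)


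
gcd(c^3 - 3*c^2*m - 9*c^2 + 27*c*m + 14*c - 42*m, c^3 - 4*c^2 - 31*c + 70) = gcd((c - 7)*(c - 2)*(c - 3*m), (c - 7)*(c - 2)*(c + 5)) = c^2 - 9*c + 14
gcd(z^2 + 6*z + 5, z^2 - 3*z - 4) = z + 1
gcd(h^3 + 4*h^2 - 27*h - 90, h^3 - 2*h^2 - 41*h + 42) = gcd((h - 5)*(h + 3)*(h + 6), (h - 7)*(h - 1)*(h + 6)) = h + 6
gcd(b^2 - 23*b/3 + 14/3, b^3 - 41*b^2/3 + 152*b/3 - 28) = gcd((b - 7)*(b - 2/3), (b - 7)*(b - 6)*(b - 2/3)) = b^2 - 23*b/3 + 14/3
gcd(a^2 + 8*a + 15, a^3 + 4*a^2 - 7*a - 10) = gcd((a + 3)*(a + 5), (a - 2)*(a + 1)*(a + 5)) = a + 5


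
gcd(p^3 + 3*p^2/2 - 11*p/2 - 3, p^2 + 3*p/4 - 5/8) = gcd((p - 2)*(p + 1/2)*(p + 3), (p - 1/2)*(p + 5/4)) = 1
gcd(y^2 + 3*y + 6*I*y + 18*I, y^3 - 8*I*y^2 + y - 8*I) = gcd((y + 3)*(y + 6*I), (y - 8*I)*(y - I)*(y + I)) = 1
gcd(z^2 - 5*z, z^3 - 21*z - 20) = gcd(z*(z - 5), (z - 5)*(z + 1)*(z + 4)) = z - 5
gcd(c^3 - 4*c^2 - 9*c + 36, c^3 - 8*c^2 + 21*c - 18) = c - 3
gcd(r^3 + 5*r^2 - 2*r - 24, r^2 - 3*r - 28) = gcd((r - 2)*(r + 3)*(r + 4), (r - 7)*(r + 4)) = r + 4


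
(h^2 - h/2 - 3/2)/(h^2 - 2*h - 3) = (h - 3/2)/(h - 3)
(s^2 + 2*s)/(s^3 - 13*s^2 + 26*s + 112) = s/(s^2 - 15*s + 56)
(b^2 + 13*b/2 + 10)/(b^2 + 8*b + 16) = (b + 5/2)/(b + 4)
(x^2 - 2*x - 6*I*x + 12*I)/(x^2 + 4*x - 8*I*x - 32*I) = (x^2 + x*(-2 - 6*I) + 12*I)/(x^2 + x*(4 - 8*I) - 32*I)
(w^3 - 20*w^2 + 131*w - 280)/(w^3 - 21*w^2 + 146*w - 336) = (w - 5)/(w - 6)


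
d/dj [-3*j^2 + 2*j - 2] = 2 - 6*j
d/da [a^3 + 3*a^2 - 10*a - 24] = 3*a^2 + 6*a - 10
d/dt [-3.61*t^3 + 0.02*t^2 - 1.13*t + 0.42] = -10.83*t^2 + 0.04*t - 1.13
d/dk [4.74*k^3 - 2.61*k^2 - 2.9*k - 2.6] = 14.22*k^2 - 5.22*k - 2.9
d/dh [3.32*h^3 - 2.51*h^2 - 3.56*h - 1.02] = 9.96*h^2 - 5.02*h - 3.56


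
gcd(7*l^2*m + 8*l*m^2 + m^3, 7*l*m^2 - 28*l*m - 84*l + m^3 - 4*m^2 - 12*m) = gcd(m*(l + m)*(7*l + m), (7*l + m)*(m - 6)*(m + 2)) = 7*l + m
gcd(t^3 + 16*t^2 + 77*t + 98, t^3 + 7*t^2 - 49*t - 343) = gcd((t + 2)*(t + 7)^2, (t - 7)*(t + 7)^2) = t^2 + 14*t + 49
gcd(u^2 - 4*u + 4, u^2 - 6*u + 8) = u - 2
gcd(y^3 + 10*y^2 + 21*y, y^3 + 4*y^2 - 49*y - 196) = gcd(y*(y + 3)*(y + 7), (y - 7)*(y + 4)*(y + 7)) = y + 7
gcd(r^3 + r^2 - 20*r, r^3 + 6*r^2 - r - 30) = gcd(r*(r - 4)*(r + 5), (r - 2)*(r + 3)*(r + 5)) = r + 5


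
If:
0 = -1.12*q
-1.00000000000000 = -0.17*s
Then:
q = 0.00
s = 5.88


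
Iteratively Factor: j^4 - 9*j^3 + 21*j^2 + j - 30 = (j - 5)*(j^3 - 4*j^2 + j + 6) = (j - 5)*(j + 1)*(j^2 - 5*j + 6) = (j - 5)*(j - 2)*(j + 1)*(j - 3)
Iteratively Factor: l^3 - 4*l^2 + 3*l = (l - 1)*(l^2 - 3*l) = (l - 3)*(l - 1)*(l)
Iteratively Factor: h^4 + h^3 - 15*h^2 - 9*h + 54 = (h + 3)*(h^3 - 2*h^2 - 9*h + 18) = (h + 3)^2*(h^2 - 5*h + 6) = (h - 2)*(h + 3)^2*(h - 3)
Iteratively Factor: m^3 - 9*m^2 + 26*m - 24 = (m - 3)*(m^2 - 6*m + 8) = (m - 3)*(m - 2)*(m - 4)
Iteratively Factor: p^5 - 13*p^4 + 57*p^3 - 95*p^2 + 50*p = (p)*(p^4 - 13*p^3 + 57*p^2 - 95*p + 50) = p*(p - 2)*(p^3 - 11*p^2 + 35*p - 25) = p*(p - 5)*(p - 2)*(p^2 - 6*p + 5) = p*(p - 5)^2*(p - 2)*(p - 1)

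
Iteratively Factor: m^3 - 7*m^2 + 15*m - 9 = (m - 1)*(m^2 - 6*m + 9) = (m - 3)*(m - 1)*(m - 3)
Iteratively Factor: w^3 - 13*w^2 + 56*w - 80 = (w - 5)*(w^2 - 8*w + 16) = (w - 5)*(w - 4)*(w - 4)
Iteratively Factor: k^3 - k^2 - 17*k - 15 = (k + 1)*(k^2 - 2*k - 15) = (k - 5)*(k + 1)*(k + 3)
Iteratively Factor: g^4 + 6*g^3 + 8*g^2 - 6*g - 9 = (g - 1)*(g^3 + 7*g^2 + 15*g + 9) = (g - 1)*(g + 1)*(g^2 + 6*g + 9) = (g - 1)*(g + 1)*(g + 3)*(g + 3)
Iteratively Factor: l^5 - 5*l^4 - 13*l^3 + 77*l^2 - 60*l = (l - 3)*(l^4 - 2*l^3 - 19*l^2 + 20*l) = l*(l - 3)*(l^3 - 2*l^2 - 19*l + 20) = l*(l - 3)*(l - 1)*(l^2 - l - 20) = l*(l - 3)*(l - 1)*(l + 4)*(l - 5)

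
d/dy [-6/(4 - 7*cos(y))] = 42*sin(y)/(7*cos(y) - 4)^2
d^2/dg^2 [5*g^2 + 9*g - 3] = 10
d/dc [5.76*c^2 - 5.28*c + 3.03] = 11.52*c - 5.28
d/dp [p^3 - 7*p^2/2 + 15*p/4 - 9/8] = 3*p^2 - 7*p + 15/4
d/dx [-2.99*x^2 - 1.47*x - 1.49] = -5.98*x - 1.47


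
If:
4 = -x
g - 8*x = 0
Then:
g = -32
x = -4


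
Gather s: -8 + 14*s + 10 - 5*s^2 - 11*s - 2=-5*s^2 + 3*s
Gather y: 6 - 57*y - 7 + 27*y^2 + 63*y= 27*y^2 + 6*y - 1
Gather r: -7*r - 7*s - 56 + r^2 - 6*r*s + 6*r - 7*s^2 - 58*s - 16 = r^2 + r*(-6*s - 1) - 7*s^2 - 65*s - 72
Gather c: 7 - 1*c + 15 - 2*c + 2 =24 - 3*c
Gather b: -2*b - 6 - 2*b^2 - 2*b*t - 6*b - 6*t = -2*b^2 + b*(-2*t - 8) - 6*t - 6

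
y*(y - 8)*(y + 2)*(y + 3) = y^4 - 3*y^3 - 34*y^2 - 48*y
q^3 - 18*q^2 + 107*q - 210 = (q - 7)*(q - 6)*(q - 5)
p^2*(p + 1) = p^3 + p^2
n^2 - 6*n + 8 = (n - 4)*(n - 2)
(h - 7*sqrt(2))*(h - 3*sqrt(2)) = h^2 - 10*sqrt(2)*h + 42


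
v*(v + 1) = v^2 + v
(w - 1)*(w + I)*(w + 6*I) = w^3 - w^2 + 7*I*w^2 - 6*w - 7*I*w + 6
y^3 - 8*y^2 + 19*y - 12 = (y - 4)*(y - 3)*(y - 1)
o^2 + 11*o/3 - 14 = (o - 7/3)*(o + 6)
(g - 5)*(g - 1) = g^2 - 6*g + 5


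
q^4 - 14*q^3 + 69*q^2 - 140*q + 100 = (q - 5)^2*(q - 2)^2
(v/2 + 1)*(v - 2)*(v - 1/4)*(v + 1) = v^4/2 + 3*v^3/8 - 17*v^2/8 - 3*v/2 + 1/2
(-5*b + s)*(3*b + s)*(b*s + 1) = -15*b^3*s - 2*b^2*s^2 - 15*b^2 + b*s^3 - 2*b*s + s^2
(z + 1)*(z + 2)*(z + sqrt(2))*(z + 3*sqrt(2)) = z^4 + 3*z^3 + 4*sqrt(2)*z^3 + 8*z^2 + 12*sqrt(2)*z^2 + 8*sqrt(2)*z + 18*z + 12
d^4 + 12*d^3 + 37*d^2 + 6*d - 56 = (d - 1)*(d + 2)*(d + 4)*(d + 7)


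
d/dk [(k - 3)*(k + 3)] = 2*k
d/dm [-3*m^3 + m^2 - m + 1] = -9*m^2 + 2*m - 1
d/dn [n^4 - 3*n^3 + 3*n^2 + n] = 4*n^3 - 9*n^2 + 6*n + 1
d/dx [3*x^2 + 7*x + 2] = 6*x + 7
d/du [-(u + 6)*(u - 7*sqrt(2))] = -2*u - 6 + 7*sqrt(2)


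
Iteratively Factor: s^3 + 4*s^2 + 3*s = (s)*(s^2 + 4*s + 3) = s*(s + 1)*(s + 3)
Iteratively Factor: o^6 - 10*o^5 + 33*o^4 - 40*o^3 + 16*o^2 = (o)*(o^5 - 10*o^4 + 33*o^3 - 40*o^2 + 16*o) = o*(o - 4)*(o^4 - 6*o^3 + 9*o^2 - 4*o) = o*(o - 4)*(o - 1)*(o^3 - 5*o^2 + 4*o) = o*(o - 4)*(o - 1)^2*(o^2 - 4*o) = o*(o - 4)^2*(o - 1)^2*(o)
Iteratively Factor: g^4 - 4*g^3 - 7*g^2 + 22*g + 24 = (g - 4)*(g^3 - 7*g - 6) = (g - 4)*(g - 3)*(g^2 + 3*g + 2) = (g - 4)*(g - 3)*(g + 1)*(g + 2)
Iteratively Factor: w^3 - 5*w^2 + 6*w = (w - 2)*(w^2 - 3*w) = w*(w - 2)*(w - 3)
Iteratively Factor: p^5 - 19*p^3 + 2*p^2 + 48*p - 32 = (p + 4)*(p^4 - 4*p^3 - 3*p^2 + 14*p - 8) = (p - 1)*(p + 4)*(p^3 - 3*p^2 - 6*p + 8) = (p - 1)*(p + 2)*(p + 4)*(p^2 - 5*p + 4) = (p - 4)*(p - 1)*(p + 2)*(p + 4)*(p - 1)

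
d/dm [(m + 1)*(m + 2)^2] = (m + 2)*(3*m + 4)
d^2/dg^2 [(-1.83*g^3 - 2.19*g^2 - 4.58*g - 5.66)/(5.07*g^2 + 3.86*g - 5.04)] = (-297.795192*g^3 - 995.092884*g^2 - 1645.704504*g - 747.38248)/(130.323843*g^6 + 297.662742*g^5 - 162.035172*g^4 - 534.290392*g^3 + 161.076384*g^2 + 294.150528*g - 128.024064)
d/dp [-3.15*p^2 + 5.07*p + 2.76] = 5.07 - 6.3*p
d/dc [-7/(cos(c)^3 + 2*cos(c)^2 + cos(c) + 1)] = 7*(3*sin(c)^2 - 4*cos(c) - 4)*sin(c)/(cos(c)^3 + 2*cos(c)^2 + cos(c) + 1)^2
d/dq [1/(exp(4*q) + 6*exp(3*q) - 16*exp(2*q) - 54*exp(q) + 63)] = (-4*exp(3*q) - 18*exp(2*q) + 32*exp(q) + 54)*exp(q)/(exp(4*q) + 6*exp(3*q) - 16*exp(2*q) - 54*exp(q) + 63)^2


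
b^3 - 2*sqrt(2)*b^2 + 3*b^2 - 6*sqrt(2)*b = b*(b + 3)*(b - 2*sqrt(2))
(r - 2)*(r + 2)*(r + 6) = r^3 + 6*r^2 - 4*r - 24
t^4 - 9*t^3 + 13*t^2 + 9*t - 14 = (t - 7)*(t - 2)*(t - 1)*(t + 1)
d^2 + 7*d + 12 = (d + 3)*(d + 4)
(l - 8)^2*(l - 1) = l^3 - 17*l^2 + 80*l - 64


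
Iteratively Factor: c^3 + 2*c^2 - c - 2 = (c - 1)*(c^2 + 3*c + 2) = (c - 1)*(c + 2)*(c + 1)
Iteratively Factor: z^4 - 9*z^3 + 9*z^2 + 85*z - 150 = (z - 5)*(z^3 - 4*z^2 - 11*z + 30) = (z - 5)*(z - 2)*(z^2 - 2*z - 15) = (z - 5)*(z - 2)*(z + 3)*(z - 5)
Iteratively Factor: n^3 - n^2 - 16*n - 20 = (n + 2)*(n^2 - 3*n - 10) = (n + 2)^2*(n - 5)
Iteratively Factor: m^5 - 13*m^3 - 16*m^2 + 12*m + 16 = (m - 1)*(m^4 + m^3 - 12*m^2 - 28*m - 16) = (m - 1)*(m + 2)*(m^3 - m^2 - 10*m - 8) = (m - 1)*(m + 2)^2*(m^2 - 3*m - 4) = (m - 1)*(m + 1)*(m + 2)^2*(m - 4)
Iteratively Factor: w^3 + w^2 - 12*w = (w)*(w^2 + w - 12) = w*(w + 4)*(w - 3)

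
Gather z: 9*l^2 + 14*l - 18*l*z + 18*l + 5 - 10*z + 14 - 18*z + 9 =9*l^2 + 32*l + z*(-18*l - 28) + 28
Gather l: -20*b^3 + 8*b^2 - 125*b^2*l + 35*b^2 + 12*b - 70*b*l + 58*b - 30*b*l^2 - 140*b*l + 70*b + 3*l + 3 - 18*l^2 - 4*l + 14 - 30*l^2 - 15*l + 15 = -20*b^3 + 43*b^2 + 140*b + l^2*(-30*b - 48) + l*(-125*b^2 - 210*b - 16) + 32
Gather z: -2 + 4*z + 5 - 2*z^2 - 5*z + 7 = -2*z^2 - z + 10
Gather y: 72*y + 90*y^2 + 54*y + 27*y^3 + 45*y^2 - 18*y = 27*y^3 + 135*y^2 + 108*y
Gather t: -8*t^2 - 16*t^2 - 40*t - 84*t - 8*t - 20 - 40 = -24*t^2 - 132*t - 60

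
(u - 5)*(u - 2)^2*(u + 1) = u^4 - 8*u^3 + 15*u^2 + 4*u - 20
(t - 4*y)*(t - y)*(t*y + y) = t^3*y - 5*t^2*y^2 + t^2*y + 4*t*y^3 - 5*t*y^2 + 4*y^3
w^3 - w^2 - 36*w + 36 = (w - 6)*(w - 1)*(w + 6)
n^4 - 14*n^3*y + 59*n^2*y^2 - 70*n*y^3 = n*(n - 7*y)*(n - 5*y)*(n - 2*y)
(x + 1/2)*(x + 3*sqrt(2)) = x^2 + x/2 + 3*sqrt(2)*x + 3*sqrt(2)/2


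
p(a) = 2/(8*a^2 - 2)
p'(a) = -32*a/(8*a^2 - 2)^2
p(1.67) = 0.10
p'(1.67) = -0.13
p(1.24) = 0.19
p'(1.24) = -0.37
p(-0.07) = -1.02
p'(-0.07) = 0.58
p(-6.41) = 0.01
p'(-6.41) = 0.00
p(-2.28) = 0.05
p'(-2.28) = 0.05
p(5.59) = 0.01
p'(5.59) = -0.00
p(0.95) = 0.38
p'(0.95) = -1.12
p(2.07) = 0.06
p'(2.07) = -0.06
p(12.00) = 0.00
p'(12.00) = 0.00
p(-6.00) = 0.01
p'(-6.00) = 0.00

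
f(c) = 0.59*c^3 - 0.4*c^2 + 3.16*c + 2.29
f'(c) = 1.77*c^2 - 0.8*c + 3.16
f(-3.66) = -43.56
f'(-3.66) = 29.80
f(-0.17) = 1.74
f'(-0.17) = 3.35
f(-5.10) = -102.49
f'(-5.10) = 53.28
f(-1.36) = -4.23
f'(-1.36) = 7.52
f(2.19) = 13.49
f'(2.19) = 9.90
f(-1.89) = -9.09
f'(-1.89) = 10.99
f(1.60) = 8.74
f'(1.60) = 6.41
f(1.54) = 8.36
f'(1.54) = 6.13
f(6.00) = 134.29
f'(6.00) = 62.08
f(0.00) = 2.29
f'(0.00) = 3.16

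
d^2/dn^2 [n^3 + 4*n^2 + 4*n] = 6*n + 8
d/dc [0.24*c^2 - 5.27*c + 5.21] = 0.48*c - 5.27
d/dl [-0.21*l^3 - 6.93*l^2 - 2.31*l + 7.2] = -0.63*l^2 - 13.86*l - 2.31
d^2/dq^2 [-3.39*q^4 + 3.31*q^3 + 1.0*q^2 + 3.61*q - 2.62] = -40.68*q^2 + 19.86*q + 2.0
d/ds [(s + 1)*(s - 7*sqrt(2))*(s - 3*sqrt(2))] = 3*s^2 - 20*sqrt(2)*s + 2*s - 10*sqrt(2) + 42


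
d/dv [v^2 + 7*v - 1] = 2*v + 7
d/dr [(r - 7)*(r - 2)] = 2*r - 9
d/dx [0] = 0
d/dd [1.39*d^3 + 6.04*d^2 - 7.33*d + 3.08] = 4.17*d^2 + 12.08*d - 7.33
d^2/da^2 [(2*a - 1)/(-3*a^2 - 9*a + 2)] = 6*(-3*(2*a - 1)*(2*a + 3)^2 + (6*a + 5)*(3*a^2 + 9*a - 2))/(3*a^2 + 9*a - 2)^3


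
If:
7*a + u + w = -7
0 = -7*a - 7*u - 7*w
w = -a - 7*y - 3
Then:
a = -7/6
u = 7*y + 3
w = -7*y - 11/6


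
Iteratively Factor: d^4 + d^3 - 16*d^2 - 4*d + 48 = (d - 2)*(d^3 + 3*d^2 - 10*d - 24) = (d - 2)*(d + 2)*(d^2 + d - 12) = (d - 3)*(d - 2)*(d + 2)*(d + 4)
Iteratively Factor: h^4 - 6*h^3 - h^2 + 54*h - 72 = (h - 4)*(h^3 - 2*h^2 - 9*h + 18) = (h - 4)*(h + 3)*(h^2 - 5*h + 6) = (h - 4)*(h - 3)*(h + 3)*(h - 2)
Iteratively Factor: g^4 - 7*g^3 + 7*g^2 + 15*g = (g)*(g^3 - 7*g^2 + 7*g + 15) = g*(g - 5)*(g^2 - 2*g - 3) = g*(g - 5)*(g + 1)*(g - 3)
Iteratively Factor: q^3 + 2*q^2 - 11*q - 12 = (q + 4)*(q^2 - 2*q - 3) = (q + 1)*(q + 4)*(q - 3)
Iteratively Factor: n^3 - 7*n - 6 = (n - 3)*(n^2 + 3*n + 2) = (n - 3)*(n + 1)*(n + 2)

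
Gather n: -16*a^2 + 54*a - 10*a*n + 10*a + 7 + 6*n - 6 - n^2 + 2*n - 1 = -16*a^2 + 64*a - n^2 + n*(8 - 10*a)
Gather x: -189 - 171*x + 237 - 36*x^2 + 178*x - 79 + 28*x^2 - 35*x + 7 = -8*x^2 - 28*x - 24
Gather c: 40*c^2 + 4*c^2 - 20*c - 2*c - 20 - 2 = 44*c^2 - 22*c - 22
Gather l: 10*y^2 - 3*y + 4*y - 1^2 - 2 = 10*y^2 + y - 3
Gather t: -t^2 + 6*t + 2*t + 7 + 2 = -t^2 + 8*t + 9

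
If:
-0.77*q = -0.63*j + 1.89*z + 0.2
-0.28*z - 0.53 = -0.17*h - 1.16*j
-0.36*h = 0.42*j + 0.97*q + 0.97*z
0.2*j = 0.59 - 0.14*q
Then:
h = -6.19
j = 1.19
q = 2.52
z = -0.74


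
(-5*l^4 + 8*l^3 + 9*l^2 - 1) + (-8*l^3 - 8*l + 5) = -5*l^4 + 9*l^2 - 8*l + 4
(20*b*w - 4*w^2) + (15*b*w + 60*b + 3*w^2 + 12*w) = 35*b*w + 60*b - w^2 + 12*w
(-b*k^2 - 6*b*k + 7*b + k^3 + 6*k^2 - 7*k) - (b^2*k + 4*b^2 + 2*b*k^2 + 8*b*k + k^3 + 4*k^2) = -b^2*k - 4*b^2 - 3*b*k^2 - 14*b*k + 7*b + 2*k^2 - 7*k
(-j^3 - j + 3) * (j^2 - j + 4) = -j^5 + j^4 - 5*j^3 + 4*j^2 - 7*j + 12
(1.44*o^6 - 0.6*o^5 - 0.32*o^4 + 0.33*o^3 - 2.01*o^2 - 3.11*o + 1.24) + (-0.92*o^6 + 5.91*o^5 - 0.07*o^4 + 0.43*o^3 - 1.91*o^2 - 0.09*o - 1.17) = 0.52*o^6 + 5.31*o^5 - 0.39*o^4 + 0.76*o^3 - 3.92*o^2 - 3.2*o + 0.0700000000000001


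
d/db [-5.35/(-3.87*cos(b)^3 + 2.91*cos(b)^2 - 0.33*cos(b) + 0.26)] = (62.1135*cos(b)^2 - 31.137*cos(b) + 1.7655)*sin(b)/(3.87*cos(b)^3 - 2.91*cos(b)^2 + 0.33*cos(b) - 0.26)^2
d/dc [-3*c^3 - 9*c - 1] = -9*c^2 - 9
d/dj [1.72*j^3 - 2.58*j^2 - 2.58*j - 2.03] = 5.16*j^2 - 5.16*j - 2.58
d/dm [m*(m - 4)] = 2*m - 4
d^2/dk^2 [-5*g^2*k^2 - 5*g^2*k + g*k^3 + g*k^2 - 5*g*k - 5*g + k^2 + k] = -10*g^2 + 6*g*k + 2*g + 2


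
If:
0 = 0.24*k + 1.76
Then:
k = -7.33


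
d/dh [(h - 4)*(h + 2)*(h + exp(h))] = h^2*exp(h) + 3*h^2 - 4*h - 10*exp(h) - 8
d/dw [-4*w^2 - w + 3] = -8*w - 1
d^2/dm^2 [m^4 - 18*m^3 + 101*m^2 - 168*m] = 12*m^2 - 108*m + 202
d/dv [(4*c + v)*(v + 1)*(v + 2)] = 8*c*v + 12*c + 3*v^2 + 6*v + 2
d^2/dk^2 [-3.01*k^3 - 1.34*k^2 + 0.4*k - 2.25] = -18.06*k - 2.68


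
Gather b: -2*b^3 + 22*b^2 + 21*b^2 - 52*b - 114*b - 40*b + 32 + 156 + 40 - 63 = -2*b^3 + 43*b^2 - 206*b + 165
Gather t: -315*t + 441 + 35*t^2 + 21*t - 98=35*t^2 - 294*t + 343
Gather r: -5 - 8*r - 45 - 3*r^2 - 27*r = -3*r^2 - 35*r - 50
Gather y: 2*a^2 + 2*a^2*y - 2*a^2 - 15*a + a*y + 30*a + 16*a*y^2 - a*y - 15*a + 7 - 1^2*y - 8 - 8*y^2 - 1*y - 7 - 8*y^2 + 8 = y^2*(16*a - 16) + y*(2*a^2 - 2)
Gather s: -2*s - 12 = -2*s - 12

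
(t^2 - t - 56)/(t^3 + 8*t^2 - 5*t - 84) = (t - 8)/(t^2 + t - 12)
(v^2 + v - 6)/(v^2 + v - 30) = (v^2 + v - 6)/(v^2 + v - 30)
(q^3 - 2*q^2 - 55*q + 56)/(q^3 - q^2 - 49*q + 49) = (q - 8)/(q - 7)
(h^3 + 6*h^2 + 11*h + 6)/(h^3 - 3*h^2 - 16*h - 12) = (h + 3)/(h - 6)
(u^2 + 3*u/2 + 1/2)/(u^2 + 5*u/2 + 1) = (u + 1)/(u + 2)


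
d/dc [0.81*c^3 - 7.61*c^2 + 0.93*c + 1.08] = 2.43*c^2 - 15.22*c + 0.93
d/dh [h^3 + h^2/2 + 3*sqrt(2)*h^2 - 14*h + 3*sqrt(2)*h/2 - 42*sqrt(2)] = 3*h^2 + h + 6*sqrt(2)*h - 14 + 3*sqrt(2)/2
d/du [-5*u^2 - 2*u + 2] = -10*u - 2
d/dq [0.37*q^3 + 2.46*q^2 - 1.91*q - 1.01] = 1.11*q^2 + 4.92*q - 1.91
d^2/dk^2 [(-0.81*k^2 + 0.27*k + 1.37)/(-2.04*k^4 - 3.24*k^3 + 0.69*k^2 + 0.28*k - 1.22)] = (20.225376*k^8 + 18.6390720000001*k^7 - 123.294888*k^6 - 280.828296*k^5 - 179.14608*k^4 + 19.68933*k^3 + 61.357734*k^2 + 29.540196*k - 0.294604)/(8.489664*k^12 + 40.450752*k^11 + 55.6308*k^10 + 3.152736*k^9 - 14.688972*k^8 + 46.556748*k^7 + 32.024691*k^6 - 20.183652*k^5 + 4.048542*k^4 + 15.85952*k^3 - 2.794044*k^2 - 1.250256*k + 1.815848)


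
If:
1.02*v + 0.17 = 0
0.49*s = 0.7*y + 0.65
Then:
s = 1.42857142857143*y + 1.3265306122449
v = -0.17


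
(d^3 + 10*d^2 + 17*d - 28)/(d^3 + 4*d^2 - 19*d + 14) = (d + 4)/(d - 2)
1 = 1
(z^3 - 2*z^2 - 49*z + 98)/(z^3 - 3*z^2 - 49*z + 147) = (z - 2)/(z - 3)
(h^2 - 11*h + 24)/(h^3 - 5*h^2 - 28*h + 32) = (h - 3)/(h^2 + 3*h - 4)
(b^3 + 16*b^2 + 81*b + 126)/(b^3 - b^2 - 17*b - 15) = (b^2 + 13*b + 42)/(b^2 - 4*b - 5)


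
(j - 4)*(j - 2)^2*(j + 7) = j^4 - j^3 - 36*j^2 + 124*j - 112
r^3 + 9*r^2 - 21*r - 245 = (r - 5)*(r + 7)^2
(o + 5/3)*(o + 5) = o^2 + 20*o/3 + 25/3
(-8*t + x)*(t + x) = -8*t^2 - 7*t*x + x^2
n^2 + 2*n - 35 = (n - 5)*(n + 7)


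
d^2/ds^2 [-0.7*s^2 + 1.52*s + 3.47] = -1.40000000000000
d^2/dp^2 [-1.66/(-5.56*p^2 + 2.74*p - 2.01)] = (-102.633152*p^2 + 50.578208*p + 1.66*(11.12*p - 2.74)*(22.24*p - 5.48) - 37.102992)/(5.56*p^2 - 2.74*p + 2.01)^3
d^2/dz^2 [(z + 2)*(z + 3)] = 2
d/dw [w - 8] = 1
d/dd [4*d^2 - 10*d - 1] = 8*d - 10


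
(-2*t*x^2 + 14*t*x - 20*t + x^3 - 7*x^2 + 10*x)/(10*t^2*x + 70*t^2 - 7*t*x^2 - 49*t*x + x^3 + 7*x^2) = (x^2 - 7*x + 10)/(-5*t*x - 35*t + x^2 + 7*x)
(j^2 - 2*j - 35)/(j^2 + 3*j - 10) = (j - 7)/(j - 2)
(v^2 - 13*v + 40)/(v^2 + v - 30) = (v - 8)/(v + 6)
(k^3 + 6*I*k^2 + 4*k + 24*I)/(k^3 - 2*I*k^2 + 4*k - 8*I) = (k + 6*I)/(k - 2*I)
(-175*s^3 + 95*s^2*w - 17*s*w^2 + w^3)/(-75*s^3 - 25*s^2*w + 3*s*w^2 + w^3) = (35*s^2 - 12*s*w + w^2)/(15*s^2 + 8*s*w + w^2)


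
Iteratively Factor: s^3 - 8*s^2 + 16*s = (s - 4)*(s^2 - 4*s) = s*(s - 4)*(s - 4)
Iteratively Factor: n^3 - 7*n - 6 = (n + 1)*(n^2 - n - 6) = (n + 1)*(n + 2)*(n - 3)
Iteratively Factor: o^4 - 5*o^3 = (o)*(o^3 - 5*o^2) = o^2*(o^2 - 5*o) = o^2*(o - 5)*(o)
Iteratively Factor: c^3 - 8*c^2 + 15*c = (c)*(c^2 - 8*c + 15) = c*(c - 3)*(c - 5)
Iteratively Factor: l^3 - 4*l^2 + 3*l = (l)*(l^2 - 4*l + 3) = l*(l - 3)*(l - 1)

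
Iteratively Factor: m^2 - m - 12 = (m - 4)*(m + 3)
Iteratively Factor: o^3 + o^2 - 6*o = (o + 3)*(o^2 - 2*o) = (o - 2)*(o + 3)*(o)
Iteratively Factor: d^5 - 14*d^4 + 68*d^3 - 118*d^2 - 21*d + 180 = (d - 3)*(d^4 - 11*d^3 + 35*d^2 - 13*d - 60) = (d - 3)*(d + 1)*(d^3 - 12*d^2 + 47*d - 60) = (d - 5)*(d - 3)*(d + 1)*(d^2 - 7*d + 12) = (d - 5)*(d - 4)*(d - 3)*(d + 1)*(d - 3)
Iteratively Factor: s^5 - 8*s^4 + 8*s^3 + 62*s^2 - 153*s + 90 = (s - 1)*(s^4 - 7*s^3 + s^2 + 63*s - 90) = (s - 5)*(s - 1)*(s^3 - 2*s^2 - 9*s + 18) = (s - 5)*(s - 2)*(s - 1)*(s^2 - 9) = (s - 5)*(s - 2)*(s - 1)*(s + 3)*(s - 3)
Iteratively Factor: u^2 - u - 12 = (u + 3)*(u - 4)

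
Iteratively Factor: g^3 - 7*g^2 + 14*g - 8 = (g - 1)*(g^2 - 6*g + 8) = (g - 4)*(g - 1)*(g - 2)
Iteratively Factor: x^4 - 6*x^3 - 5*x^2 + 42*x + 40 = (x + 1)*(x^3 - 7*x^2 + 2*x + 40) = (x - 5)*(x + 1)*(x^2 - 2*x - 8) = (x - 5)*(x + 1)*(x + 2)*(x - 4)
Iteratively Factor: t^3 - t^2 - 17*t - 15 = (t + 1)*(t^2 - 2*t - 15) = (t - 5)*(t + 1)*(t + 3)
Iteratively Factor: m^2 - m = (m - 1)*(m)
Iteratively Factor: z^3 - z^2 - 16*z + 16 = (z - 4)*(z^2 + 3*z - 4) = (z - 4)*(z - 1)*(z + 4)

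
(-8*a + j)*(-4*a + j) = 32*a^2 - 12*a*j + j^2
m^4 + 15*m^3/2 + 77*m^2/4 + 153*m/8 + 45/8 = (m + 1/2)*(m + 3/2)*(m + 5/2)*(m + 3)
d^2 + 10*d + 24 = (d + 4)*(d + 6)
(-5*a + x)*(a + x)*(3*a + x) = -15*a^3 - 17*a^2*x - a*x^2 + x^3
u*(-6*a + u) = -6*a*u + u^2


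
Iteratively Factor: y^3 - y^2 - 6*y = (y)*(y^2 - y - 6) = y*(y - 3)*(y + 2)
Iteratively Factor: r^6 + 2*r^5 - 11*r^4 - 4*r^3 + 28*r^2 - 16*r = (r - 1)*(r^5 + 3*r^4 - 8*r^3 - 12*r^2 + 16*r) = (r - 1)^2*(r^4 + 4*r^3 - 4*r^2 - 16*r) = (r - 2)*(r - 1)^2*(r^3 + 6*r^2 + 8*r) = (r - 2)*(r - 1)^2*(r + 2)*(r^2 + 4*r) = r*(r - 2)*(r - 1)^2*(r + 2)*(r + 4)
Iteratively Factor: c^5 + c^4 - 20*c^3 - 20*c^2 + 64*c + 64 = (c + 4)*(c^4 - 3*c^3 - 8*c^2 + 12*c + 16) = (c + 2)*(c + 4)*(c^3 - 5*c^2 + 2*c + 8) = (c + 1)*(c + 2)*(c + 4)*(c^2 - 6*c + 8) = (c - 4)*(c + 1)*(c + 2)*(c + 4)*(c - 2)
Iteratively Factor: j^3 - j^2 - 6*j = (j + 2)*(j^2 - 3*j) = (j - 3)*(j + 2)*(j)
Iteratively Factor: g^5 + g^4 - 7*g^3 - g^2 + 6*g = (g)*(g^4 + g^3 - 7*g^2 - g + 6) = g*(g - 2)*(g^3 + 3*g^2 - g - 3) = g*(g - 2)*(g + 1)*(g^2 + 2*g - 3) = g*(g - 2)*(g - 1)*(g + 1)*(g + 3)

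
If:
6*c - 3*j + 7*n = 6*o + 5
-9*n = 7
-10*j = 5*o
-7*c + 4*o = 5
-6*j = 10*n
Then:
No Solution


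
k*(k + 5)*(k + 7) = k^3 + 12*k^2 + 35*k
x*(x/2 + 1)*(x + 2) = x^3/2 + 2*x^2 + 2*x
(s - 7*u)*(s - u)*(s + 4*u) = s^3 - 4*s^2*u - 25*s*u^2 + 28*u^3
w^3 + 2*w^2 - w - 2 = (w - 1)*(w + 1)*(w + 2)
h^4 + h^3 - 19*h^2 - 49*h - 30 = (h - 5)*(h + 1)*(h + 2)*(h + 3)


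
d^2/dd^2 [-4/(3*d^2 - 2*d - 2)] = 8*(-9*d^2 + 6*d + 4*(3*d - 1)^2 + 6)/(-3*d^2 + 2*d + 2)^3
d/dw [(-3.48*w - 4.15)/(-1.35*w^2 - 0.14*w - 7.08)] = (-4.698*w^2 - 11.205*w + 24.0574)/(1.8225*w^4 + 0.378*w^3 + 19.1356*w^2 + 1.9824*w + 50.1264)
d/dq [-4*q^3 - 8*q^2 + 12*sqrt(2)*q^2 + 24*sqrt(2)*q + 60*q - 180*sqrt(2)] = -12*q^2 - 16*q + 24*sqrt(2)*q + 24*sqrt(2) + 60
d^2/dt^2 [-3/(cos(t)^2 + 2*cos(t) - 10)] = 3*(8*sin(t)^4 - 92*sin(t)^2 + 25*cos(t) + 3*cos(3*t) + 28)/(2*(-sin(t)^2 + 2*cos(t) - 9)^3)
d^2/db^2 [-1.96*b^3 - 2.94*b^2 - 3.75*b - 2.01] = -11.76*b - 5.88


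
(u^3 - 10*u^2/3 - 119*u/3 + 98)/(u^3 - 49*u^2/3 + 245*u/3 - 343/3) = (u + 6)/(u - 7)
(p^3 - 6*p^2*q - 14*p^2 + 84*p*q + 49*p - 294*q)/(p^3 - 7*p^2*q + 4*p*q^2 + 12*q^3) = (p^2 - 14*p + 49)/(p^2 - p*q - 2*q^2)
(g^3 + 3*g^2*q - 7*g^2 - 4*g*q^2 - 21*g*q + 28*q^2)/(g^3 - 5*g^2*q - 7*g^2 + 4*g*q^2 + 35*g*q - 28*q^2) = (-g - 4*q)/(-g + 4*q)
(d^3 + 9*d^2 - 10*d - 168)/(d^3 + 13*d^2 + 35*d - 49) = (d^2 + 2*d - 24)/(d^2 + 6*d - 7)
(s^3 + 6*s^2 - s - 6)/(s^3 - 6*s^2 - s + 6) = (s + 6)/(s - 6)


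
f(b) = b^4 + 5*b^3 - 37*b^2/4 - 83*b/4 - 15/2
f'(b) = 4*b^3 + 15*b^2 - 37*b/2 - 83/4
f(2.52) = 1.81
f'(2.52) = 91.90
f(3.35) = 133.10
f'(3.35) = 235.99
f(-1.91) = -23.14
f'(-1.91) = 41.44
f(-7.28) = 533.01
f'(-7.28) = -634.41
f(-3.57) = -116.38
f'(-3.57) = 54.47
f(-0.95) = 0.39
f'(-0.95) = 6.93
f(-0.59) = 0.62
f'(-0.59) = -5.44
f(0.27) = -13.67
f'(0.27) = -24.57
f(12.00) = 27787.50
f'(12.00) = 8829.25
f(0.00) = -7.50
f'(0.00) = -20.75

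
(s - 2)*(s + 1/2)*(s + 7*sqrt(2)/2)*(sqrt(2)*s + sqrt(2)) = sqrt(2)*s^4 - sqrt(2)*s^3/2 + 7*s^3 - 5*sqrt(2)*s^2/2 - 7*s^2/2 - 35*s/2 - sqrt(2)*s - 7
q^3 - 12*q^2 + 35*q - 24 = (q - 8)*(q - 3)*(q - 1)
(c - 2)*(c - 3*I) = c^2 - 2*c - 3*I*c + 6*I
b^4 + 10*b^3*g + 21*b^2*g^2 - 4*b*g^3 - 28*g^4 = (b - g)*(b + 2*g)^2*(b + 7*g)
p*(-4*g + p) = -4*g*p + p^2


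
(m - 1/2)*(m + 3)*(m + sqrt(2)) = m^3 + sqrt(2)*m^2 + 5*m^2/2 - 3*m/2 + 5*sqrt(2)*m/2 - 3*sqrt(2)/2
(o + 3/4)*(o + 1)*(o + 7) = o^3 + 35*o^2/4 + 13*o + 21/4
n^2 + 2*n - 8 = (n - 2)*(n + 4)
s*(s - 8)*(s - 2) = s^3 - 10*s^2 + 16*s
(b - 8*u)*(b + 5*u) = b^2 - 3*b*u - 40*u^2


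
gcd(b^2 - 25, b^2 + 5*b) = b + 5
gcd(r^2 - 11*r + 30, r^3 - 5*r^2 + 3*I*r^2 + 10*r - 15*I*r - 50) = r - 5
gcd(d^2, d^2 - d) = d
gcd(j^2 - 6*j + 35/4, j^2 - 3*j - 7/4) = j - 7/2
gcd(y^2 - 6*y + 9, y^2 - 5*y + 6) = y - 3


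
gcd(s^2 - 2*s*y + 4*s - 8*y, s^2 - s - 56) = 1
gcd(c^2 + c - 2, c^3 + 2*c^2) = c + 2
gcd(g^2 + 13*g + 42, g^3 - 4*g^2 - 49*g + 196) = g + 7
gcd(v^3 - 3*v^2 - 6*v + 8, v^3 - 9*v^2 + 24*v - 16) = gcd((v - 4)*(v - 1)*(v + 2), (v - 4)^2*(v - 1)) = v^2 - 5*v + 4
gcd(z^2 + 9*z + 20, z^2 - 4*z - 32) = z + 4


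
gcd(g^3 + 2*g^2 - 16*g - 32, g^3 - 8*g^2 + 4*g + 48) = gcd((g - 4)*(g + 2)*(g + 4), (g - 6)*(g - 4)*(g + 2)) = g^2 - 2*g - 8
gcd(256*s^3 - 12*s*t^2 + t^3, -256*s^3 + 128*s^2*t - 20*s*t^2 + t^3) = 64*s^2 - 16*s*t + t^2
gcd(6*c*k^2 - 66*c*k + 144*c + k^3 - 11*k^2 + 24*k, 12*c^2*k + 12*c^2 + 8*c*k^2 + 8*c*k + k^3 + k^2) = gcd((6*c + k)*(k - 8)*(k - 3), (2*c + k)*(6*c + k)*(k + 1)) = 6*c + k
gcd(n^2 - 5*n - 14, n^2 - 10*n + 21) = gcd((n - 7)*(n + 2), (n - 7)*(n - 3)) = n - 7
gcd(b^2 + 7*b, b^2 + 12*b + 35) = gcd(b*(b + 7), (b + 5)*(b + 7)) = b + 7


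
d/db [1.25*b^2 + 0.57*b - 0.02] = 2.5*b + 0.57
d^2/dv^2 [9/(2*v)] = 9/v^3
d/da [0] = 0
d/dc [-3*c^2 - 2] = -6*c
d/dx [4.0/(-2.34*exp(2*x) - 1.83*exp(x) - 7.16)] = (18.72*exp(x) + 7.32)*exp(x)/(2.34*exp(2*x) + 1.83*exp(x) + 7.16)^2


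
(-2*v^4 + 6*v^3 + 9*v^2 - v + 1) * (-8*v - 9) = 16*v^5 - 30*v^4 - 126*v^3 - 73*v^2 + v - 9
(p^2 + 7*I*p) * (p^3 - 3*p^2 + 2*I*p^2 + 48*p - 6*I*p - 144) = p^5 - 3*p^4 + 9*I*p^4 + 34*p^3 - 27*I*p^3 - 102*p^2 + 336*I*p^2 - 1008*I*p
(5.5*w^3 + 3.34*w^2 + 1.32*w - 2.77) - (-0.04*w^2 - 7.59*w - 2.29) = 5.5*w^3 + 3.38*w^2 + 8.91*w - 0.48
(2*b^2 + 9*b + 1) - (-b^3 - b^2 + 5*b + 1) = b^3 + 3*b^2 + 4*b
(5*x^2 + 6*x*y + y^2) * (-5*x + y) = -25*x^3 - 25*x^2*y + x*y^2 + y^3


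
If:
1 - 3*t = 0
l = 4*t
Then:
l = 4/3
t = 1/3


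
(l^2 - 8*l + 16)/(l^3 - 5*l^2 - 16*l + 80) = (l - 4)/(l^2 - l - 20)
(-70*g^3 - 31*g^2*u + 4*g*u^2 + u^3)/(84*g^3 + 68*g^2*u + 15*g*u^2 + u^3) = (-5*g + u)/(6*g + u)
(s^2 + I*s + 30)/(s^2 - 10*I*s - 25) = (s + 6*I)/(s - 5*I)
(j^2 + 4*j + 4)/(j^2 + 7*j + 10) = (j + 2)/(j + 5)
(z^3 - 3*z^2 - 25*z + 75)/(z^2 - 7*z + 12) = (z^2 - 25)/(z - 4)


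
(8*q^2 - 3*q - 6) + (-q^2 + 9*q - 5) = 7*q^2 + 6*q - 11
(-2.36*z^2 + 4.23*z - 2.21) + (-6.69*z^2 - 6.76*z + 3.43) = -9.05*z^2 - 2.53*z + 1.22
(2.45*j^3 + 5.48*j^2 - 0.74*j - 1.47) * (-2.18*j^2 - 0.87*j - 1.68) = -5.341*j^5 - 14.0779*j^4 - 7.2704*j^3 - 5.358*j^2 + 2.5221*j + 2.4696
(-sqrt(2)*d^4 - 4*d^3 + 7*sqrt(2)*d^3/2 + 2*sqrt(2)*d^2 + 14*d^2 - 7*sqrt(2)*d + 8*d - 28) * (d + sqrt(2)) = -sqrt(2)*d^5 - 6*d^4 + 7*sqrt(2)*d^4/2 - 2*sqrt(2)*d^3 + 21*d^3 + 7*sqrt(2)*d^2 + 12*d^2 - 42*d + 8*sqrt(2)*d - 28*sqrt(2)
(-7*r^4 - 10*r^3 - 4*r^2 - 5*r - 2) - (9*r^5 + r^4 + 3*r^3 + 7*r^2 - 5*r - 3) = -9*r^5 - 8*r^4 - 13*r^3 - 11*r^2 + 1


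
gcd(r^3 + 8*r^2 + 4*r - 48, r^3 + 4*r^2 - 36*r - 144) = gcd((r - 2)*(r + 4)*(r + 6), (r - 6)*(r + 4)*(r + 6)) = r^2 + 10*r + 24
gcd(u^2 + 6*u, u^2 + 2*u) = u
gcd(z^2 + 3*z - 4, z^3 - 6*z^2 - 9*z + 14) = z - 1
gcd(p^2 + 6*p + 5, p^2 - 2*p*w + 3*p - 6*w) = 1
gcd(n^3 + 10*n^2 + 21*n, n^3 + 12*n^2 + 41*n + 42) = n^2 + 10*n + 21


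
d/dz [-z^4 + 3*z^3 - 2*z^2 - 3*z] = -4*z^3 + 9*z^2 - 4*z - 3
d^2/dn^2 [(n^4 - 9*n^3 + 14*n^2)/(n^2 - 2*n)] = 2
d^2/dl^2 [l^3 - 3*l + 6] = 6*l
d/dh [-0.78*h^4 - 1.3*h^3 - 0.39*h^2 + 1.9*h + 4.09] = -3.12*h^3 - 3.9*h^2 - 0.78*h + 1.9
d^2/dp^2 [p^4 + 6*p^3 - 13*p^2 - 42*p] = 12*p^2 + 36*p - 26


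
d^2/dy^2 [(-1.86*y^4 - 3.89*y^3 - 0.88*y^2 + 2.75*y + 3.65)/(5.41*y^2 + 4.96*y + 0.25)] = (-108.877332*y^6 - 299.462976*y^5 - 289.647756*y^4 - 9.57871199999988*y^3 + 617.77599*y^2 + 563.88084*y + 162.78843)/(158.340421*y^6 + 435.509328*y^5 + 421.235043*y^4 + 162.274336*y^3 + 19.465575*y^2 + 0.93*y + 0.015625)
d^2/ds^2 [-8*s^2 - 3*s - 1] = -16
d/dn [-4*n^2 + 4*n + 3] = 4 - 8*n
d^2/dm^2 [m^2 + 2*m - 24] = 2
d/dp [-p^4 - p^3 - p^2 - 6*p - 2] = -4*p^3 - 3*p^2 - 2*p - 6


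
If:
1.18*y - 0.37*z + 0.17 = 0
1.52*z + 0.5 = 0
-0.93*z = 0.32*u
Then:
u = 0.96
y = -0.25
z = -0.33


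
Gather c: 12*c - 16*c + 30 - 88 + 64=6 - 4*c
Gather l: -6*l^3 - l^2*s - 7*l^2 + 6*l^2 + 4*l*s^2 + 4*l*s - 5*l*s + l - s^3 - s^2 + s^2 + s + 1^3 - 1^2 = -6*l^3 + l^2*(-s - 1) + l*(4*s^2 - s + 1) - s^3 + s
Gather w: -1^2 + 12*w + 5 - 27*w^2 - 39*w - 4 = -27*w^2 - 27*w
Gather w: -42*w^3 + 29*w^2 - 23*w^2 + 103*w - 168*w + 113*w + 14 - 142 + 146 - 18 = -42*w^3 + 6*w^2 + 48*w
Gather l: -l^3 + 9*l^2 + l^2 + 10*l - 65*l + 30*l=-l^3 + 10*l^2 - 25*l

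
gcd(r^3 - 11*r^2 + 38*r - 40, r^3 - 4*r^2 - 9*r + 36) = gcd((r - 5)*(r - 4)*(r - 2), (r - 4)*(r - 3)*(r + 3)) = r - 4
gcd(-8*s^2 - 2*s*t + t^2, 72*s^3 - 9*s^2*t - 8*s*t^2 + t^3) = 1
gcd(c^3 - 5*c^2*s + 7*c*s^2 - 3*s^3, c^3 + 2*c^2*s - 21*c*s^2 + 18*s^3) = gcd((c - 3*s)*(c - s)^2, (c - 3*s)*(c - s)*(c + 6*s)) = c^2 - 4*c*s + 3*s^2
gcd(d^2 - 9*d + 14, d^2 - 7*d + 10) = d - 2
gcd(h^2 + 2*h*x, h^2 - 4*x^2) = h + 2*x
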